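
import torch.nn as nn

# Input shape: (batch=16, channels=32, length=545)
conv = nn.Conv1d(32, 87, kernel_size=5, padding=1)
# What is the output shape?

Input shape: (16, 32, 545)
Output shape: (16, 87, 543)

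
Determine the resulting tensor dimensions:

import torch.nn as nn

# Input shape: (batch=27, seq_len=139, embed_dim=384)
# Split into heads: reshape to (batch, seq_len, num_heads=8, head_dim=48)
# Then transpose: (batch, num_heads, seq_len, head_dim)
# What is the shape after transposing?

Input shape: (27, 139, 384)
  -> after reshape: (27, 139, 8, 48)
Output shape: (27, 8, 139, 48)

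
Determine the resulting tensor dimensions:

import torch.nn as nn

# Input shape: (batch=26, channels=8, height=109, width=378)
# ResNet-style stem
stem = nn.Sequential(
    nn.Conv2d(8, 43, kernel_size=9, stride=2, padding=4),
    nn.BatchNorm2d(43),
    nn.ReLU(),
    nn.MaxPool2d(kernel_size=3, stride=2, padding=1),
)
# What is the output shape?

Input shape: (26, 8, 109, 378)
  -> after Conv2d 9x9 stride=2: (26, 43, 55, 189)
Output shape: (26, 43, 28, 95)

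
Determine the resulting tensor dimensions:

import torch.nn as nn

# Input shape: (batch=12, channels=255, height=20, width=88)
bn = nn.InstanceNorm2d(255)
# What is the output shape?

Input shape: (12, 255, 20, 88)
Output shape: (12, 255, 20, 88)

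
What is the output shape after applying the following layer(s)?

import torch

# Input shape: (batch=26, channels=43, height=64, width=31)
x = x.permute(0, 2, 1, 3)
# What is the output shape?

Input shape: (26, 43, 64, 31)
Output shape: (26, 64, 43, 31)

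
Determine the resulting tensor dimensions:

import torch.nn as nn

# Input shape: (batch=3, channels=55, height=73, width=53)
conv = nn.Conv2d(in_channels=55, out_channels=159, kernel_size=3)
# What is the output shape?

Input shape: (3, 55, 73, 53)
Output shape: (3, 159, 71, 51)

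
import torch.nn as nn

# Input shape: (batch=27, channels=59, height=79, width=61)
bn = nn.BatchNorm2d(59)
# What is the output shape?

Input shape: (27, 59, 79, 61)
Output shape: (27, 59, 79, 61)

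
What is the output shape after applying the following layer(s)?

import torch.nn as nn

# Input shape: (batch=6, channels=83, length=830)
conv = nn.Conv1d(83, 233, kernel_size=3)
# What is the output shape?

Input shape: (6, 83, 830)
Output shape: (6, 233, 828)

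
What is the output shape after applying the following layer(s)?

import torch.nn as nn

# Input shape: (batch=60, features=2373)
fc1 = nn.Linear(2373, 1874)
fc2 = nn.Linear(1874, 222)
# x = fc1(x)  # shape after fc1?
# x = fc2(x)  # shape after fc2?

Input shape: (60, 2373)
  -> after fc1: (60, 1874)
Output shape: (60, 222)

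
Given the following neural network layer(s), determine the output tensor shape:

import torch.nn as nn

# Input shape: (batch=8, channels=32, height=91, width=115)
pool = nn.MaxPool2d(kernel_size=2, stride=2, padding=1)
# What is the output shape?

Input shape: (8, 32, 91, 115)
Output shape: (8, 32, 46, 58)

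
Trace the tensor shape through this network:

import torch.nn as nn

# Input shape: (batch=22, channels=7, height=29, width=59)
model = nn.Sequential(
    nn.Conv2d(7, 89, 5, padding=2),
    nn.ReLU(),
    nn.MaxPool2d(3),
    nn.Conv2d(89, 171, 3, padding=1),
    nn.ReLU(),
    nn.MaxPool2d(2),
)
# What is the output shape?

Input shape: (22, 7, 29, 59)
  -> after first Conv2d: (22, 89, 29, 59)
  -> after first MaxPool2d: (22, 89, 9, 19)
  -> after second Conv2d: (22, 171, 9, 19)
Output shape: (22, 171, 4, 9)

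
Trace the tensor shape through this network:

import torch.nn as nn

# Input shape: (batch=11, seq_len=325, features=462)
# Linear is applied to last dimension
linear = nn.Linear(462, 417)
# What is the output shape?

Input shape: (11, 325, 462)
Output shape: (11, 325, 417)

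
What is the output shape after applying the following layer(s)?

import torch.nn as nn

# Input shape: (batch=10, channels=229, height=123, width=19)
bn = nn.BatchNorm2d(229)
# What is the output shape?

Input shape: (10, 229, 123, 19)
Output shape: (10, 229, 123, 19)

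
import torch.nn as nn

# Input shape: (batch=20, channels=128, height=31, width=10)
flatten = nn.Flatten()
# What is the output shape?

Input shape: (20, 128, 31, 10)
Output shape: (20, 39680)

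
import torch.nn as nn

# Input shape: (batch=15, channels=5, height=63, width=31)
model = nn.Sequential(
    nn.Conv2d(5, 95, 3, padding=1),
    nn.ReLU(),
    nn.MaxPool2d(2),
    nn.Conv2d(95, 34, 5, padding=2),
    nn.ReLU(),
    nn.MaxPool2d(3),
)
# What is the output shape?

Input shape: (15, 5, 63, 31)
  -> after first Conv2d: (15, 95, 63, 31)
  -> after first MaxPool2d: (15, 95, 31, 15)
  -> after second Conv2d: (15, 34, 31, 15)
Output shape: (15, 34, 10, 5)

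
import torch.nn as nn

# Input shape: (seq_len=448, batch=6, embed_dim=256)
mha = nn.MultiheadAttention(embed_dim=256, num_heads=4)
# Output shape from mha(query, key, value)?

Input shape: (448, 6, 256)
Output shape: (448, 6, 256)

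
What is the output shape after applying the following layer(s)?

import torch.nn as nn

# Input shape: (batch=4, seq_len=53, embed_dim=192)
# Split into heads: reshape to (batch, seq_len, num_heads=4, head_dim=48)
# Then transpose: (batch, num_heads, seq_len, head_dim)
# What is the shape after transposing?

Input shape: (4, 53, 192)
  -> after reshape: (4, 53, 4, 48)
Output shape: (4, 4, 53, 48)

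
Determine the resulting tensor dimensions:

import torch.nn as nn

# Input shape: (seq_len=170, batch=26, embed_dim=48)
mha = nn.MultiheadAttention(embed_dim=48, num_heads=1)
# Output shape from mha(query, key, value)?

Input shape: (170, 26, 48)
Output shape: (170, 26, 48)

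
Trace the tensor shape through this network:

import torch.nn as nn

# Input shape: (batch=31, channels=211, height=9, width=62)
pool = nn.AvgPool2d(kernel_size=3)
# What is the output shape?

Input shape: (31, 211, 9, 62)
Output shape: (31, 211, 3, 20)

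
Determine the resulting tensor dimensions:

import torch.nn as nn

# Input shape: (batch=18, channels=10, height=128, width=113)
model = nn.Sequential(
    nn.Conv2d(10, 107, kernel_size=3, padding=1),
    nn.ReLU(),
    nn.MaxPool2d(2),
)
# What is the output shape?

Input shape: (18, 10, 128, 113)
  -> after Conv2d: (18, 107, 128, 113)
  -> after ReLU: (18, 107, 128, 113)
Output shape: (18, 107, 64, 56)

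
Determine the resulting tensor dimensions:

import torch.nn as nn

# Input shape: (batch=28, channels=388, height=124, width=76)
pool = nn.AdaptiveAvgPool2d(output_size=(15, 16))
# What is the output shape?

Input shape: (28, 388, 124, 76)
Output shape: (28, 388, 15, 16)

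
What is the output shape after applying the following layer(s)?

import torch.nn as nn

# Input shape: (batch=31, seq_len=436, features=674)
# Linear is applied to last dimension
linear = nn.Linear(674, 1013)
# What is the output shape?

Input shape: (31, 436, 674)
Output shape: (31, 436, 1013)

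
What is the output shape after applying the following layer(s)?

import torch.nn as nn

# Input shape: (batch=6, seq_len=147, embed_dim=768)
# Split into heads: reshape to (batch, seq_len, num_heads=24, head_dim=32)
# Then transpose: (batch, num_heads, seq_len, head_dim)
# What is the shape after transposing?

Input shape: (6, 147, 768)
  -> after reshape: (6, 147, 24, 32)
Output shape: (6, 24, 147, 32)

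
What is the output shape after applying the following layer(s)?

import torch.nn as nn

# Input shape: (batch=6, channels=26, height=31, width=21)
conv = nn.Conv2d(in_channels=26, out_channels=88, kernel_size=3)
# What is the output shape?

Input shape: (6, 26, 31, 21)
Output shape: (6, 88, 29, 19)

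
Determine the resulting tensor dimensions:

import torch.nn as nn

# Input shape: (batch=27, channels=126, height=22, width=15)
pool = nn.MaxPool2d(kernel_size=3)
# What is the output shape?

Input shape: (27, 126, 22, 15)
Output shape: (27, 126, 7, 5)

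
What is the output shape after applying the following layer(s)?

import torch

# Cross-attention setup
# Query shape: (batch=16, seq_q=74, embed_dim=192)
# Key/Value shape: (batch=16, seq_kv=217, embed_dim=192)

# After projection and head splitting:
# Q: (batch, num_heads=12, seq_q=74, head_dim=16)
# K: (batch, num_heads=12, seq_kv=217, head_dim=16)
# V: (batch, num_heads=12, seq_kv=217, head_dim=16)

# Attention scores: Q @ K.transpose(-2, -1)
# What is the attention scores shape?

Input shape: (16, 74, 192)
Output shape: (16, 12, 74, 217)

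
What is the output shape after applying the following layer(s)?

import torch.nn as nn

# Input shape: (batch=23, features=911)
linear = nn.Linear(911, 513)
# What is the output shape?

Input shape: (23, 911)
Output shape: (23, 513)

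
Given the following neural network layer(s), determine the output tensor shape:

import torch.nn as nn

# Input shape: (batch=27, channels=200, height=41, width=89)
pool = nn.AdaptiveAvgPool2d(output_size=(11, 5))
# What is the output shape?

Input shape: (27, 200, 41, 89)
Output shape: (27, 200, 11, 5)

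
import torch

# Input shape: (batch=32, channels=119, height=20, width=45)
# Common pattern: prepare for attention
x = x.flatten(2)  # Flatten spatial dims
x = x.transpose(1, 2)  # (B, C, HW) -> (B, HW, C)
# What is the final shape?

Input shape: (32, 119, 20, 45)
  -> after flatten(2): (32, 119, 900)
Output shape: (32, 900, 119)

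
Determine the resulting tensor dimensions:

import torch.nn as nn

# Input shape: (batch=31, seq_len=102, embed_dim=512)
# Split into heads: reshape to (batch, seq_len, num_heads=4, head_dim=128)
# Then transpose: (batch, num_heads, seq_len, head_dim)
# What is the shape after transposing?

Input shape: (31, 102, 512)
  -> after reshape: (31, 102, 4, 128)
Output shape: (31, 4, 102, 128)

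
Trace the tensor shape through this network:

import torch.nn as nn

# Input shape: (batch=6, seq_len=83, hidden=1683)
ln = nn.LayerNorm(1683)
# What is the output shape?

Input shape: (6, 83, 1683)
Output shape: (6, 83, 1683)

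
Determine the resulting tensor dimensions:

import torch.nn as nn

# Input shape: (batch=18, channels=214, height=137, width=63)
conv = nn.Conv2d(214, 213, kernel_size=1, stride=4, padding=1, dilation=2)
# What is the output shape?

Input shape: (18, 214, 137, 63)
Output shape: (18, 213, 35, 17)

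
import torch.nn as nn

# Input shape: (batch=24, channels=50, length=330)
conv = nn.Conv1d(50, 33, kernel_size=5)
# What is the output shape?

Input shape: (24, 50, 330)
Output shape: (24, 33, 326)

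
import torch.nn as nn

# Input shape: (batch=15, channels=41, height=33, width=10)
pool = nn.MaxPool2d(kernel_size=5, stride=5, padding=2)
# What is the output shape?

Input shape: (15, 41, 33, 10)
Output shape: (15, 41, 7, 2)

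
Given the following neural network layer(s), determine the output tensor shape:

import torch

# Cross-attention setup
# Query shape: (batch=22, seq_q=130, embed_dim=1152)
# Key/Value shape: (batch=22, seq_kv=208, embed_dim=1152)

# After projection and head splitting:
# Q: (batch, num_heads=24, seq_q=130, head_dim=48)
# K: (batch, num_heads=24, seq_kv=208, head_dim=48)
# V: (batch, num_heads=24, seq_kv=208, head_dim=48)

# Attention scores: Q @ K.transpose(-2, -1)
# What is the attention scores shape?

Input shape: (22, 130, 1152)
Output shape: (22, 24, 130, 208)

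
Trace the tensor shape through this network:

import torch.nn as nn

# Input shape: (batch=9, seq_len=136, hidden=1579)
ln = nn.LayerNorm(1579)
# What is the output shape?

Input shape: (9, 136, 1579)
Output shape: (9, 136, 1579)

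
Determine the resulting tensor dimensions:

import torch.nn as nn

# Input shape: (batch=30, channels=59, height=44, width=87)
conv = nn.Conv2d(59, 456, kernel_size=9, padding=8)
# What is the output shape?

Input shape: (30, 59, 44, 87)
Output shape: (30, 456, 52, 95)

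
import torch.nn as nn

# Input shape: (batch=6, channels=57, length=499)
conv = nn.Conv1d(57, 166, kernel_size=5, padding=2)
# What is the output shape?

Input shape: (6, 57, 499)
Output shape: (6, 166, 499)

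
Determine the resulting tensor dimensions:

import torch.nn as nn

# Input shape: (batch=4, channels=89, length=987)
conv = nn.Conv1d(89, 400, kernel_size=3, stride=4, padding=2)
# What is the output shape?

Input shape: (4, 89, 987)
Output shape: (4, 400, 248)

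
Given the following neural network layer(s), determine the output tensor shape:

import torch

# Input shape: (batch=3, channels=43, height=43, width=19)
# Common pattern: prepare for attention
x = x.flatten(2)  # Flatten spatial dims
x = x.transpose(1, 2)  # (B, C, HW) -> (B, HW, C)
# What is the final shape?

Input shape: (3, 43, 43, 19)
  -> after flatten(2): (3, 43, 817)
Output shape: (3, 817, 43)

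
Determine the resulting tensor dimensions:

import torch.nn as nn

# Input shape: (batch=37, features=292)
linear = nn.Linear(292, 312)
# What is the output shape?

Input shape: (37, 292)
Output shape: (37, 312)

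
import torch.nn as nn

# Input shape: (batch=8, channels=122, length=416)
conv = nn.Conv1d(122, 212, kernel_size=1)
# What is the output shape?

Input shape: (8, 122, 416)
Output shape: (8, 212, 416)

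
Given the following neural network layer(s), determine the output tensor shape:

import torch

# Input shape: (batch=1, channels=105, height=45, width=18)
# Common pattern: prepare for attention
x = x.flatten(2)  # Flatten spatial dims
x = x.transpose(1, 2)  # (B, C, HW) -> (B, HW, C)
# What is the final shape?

Input shape: (1, 105, 45, 18)
  -> after flatten(2): (1, 105, 810)
Output shape: (1, 810, 105)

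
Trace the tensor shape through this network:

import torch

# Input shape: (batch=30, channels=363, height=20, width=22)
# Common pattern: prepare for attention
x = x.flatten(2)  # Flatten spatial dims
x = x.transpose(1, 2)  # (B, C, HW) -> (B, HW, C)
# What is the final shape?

Input shape: (30, 363, 20, 22)
  -> after flatten(2): (30, 363, 440)
Output shape: (30, 440, 363)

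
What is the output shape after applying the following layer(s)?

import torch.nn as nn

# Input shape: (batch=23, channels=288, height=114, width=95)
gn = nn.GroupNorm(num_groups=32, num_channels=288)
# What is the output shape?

Input shape: (23, 288, 114, 95)
Output shape: (23, 288, 114, 95)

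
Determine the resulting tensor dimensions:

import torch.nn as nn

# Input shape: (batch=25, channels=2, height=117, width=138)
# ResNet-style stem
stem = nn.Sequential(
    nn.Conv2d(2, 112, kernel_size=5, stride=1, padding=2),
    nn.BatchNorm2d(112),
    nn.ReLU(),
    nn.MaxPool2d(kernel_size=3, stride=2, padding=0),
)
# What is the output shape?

Input shape: (25, 2, 117, 138)
  -> after Conv2d 5x5 stride=1: (25, 112, 117, 138)
Output shape: (25, 112, 58, 68)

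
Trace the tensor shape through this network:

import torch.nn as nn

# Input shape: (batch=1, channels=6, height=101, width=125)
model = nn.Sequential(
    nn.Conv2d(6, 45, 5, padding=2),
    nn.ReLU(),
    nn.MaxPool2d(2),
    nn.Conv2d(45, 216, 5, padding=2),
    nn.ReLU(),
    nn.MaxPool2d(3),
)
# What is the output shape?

Input shape: (1, 6, 101, 125)
  -> after first Conv2d: (1, 45, 101, 125)
  -> after first MaxPool2d: (1, 45, 50, 62)
  -> after second Conv2d: (1, 216, 50, 62)
Output shape: (1, 216, 16, 20)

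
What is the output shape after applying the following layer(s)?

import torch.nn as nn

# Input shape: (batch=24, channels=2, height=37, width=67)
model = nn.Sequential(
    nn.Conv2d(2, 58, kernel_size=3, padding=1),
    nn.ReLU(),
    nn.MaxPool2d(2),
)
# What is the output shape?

Input shape: (24, 2, 37, 67)
  -> after Conv2d: (24, 58, 37, 67)
  -> after ReLU: (24, 58, 37, 67)
Output shape: (24, 58, 18, 33)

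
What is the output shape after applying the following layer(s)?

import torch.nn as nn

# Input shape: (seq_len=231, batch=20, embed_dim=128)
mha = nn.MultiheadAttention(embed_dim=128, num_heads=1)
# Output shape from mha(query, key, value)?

Input shape: (231, 20, 128)
Output shape: (231, 20, 128)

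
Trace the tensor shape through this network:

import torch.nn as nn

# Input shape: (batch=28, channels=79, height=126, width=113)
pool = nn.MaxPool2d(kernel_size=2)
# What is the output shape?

Input shape: (28, 79, 126, 113)
Output shape: (28, 79, 63, 56)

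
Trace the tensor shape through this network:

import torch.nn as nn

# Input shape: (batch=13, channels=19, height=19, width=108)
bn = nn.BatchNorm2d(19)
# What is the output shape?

Input shape: (13, 19, 19, 108)
Output shape: (13, 19, 19, 108)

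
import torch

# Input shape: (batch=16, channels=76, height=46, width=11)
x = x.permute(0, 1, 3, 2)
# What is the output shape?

Input shape: (16, 76, 46, 11)
Output shape: (16, 76, 11, 46)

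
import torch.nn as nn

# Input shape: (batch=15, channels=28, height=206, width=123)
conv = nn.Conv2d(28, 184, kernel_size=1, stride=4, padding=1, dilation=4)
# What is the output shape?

Input shape: (15, 28, 206, 123)
Output shape: (15, 184, 52, 32)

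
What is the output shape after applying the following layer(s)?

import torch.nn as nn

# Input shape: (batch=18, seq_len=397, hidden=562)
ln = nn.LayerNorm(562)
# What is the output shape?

Input shape: (18, 397, 562)
Output shape: (18, 397, 562)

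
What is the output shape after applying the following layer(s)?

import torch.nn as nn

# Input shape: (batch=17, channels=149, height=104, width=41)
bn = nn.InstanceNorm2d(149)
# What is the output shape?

Input shape: (17, 149, 104, 41)
Output shape: (17, 149, 104, 41)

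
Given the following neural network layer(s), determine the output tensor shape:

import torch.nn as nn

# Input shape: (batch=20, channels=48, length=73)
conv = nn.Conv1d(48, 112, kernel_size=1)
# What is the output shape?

Input shape: (20, 48, 73)
Output shape: (20, 112, 73)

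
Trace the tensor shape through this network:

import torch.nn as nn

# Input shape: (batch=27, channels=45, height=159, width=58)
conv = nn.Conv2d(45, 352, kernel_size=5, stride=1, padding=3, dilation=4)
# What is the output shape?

Input shape: (27, 45, 159, 58)
Output shape: (27, 352, 149, 48)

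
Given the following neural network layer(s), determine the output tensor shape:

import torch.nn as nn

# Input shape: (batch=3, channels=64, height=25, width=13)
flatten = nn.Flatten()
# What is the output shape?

Input shape: (3, 64, 25, 13)
Output shape: (3, 20800)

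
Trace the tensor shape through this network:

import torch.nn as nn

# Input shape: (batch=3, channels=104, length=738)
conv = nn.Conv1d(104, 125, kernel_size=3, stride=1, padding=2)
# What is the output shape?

Input shape: (3, 104, 738)
Output shape: (3, 125, 740)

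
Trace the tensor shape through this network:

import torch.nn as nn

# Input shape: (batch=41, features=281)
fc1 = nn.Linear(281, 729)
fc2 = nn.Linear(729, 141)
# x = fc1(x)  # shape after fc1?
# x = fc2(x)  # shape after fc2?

Input shape: (41, 281)
  -> after fc1: (41, 729)
Output shape: (41, 141)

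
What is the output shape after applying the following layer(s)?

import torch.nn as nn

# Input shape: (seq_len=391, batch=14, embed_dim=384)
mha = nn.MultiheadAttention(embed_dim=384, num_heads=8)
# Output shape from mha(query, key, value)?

Input shape: (391, 14, 384)
Output shape: (391, 14, 384)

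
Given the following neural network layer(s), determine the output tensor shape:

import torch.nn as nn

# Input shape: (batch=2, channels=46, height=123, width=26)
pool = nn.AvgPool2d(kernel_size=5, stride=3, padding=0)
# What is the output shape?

Input shape: (2, 46, 123, 26)
Output shape: (2, 46, 40, 8)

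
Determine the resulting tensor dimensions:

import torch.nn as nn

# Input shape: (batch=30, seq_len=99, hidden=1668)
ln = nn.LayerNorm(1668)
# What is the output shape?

Input shape: (30, 99, 1668)
Output shape: (30, 99, 1668)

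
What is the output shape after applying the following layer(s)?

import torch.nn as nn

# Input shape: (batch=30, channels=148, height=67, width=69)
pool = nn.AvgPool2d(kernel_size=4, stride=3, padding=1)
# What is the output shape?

Input shape: (30, 148, 67, 69)
Output shape: (30, 148, 22, 23)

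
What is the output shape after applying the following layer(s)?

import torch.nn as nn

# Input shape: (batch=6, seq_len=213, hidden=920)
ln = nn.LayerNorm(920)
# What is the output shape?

Input shape: (6, 213, 920)
Output shape: (6, 213, 920)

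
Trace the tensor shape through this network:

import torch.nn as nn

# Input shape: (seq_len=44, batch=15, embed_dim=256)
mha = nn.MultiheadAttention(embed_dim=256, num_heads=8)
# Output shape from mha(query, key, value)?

Input shape: (44, 15, 256)
Output shape: (44, 15, 256)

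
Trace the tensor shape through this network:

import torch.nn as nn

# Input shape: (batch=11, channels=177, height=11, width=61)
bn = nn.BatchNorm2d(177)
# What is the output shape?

Input shape: (11, 177, 11, 61)
Output shape: (11, 177, 11, 61)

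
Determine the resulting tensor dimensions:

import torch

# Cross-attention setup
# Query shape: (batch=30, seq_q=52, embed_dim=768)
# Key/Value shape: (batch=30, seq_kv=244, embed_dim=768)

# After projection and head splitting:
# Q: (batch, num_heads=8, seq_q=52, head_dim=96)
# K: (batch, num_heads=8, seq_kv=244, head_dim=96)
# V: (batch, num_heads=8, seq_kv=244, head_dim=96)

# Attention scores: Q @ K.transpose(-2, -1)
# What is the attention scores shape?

Input shape: (30, 52, 768)
Output shape: (30, 8, 52, 244)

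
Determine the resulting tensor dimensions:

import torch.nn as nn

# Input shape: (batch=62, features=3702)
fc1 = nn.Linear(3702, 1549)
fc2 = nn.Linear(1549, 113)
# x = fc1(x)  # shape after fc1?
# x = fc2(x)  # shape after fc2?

Input shape: (62, 3702)
  -> after fc1: (62, 1549)
Output shape: (62, 113)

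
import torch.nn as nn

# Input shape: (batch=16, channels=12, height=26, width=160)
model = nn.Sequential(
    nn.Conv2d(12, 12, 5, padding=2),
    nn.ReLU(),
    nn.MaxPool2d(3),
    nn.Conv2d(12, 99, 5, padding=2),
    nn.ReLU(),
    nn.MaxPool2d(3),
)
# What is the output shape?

Input shape: (16, 12, 26, 160)
  -> after first Conv2d: (16, 12, 26, 160)
  -> after first MaxPool2d: (16, 12, 8, 53)
  -> after second Conv2d: (16, 99, 8, 53)
Output shape: (16, 99, 2, 17)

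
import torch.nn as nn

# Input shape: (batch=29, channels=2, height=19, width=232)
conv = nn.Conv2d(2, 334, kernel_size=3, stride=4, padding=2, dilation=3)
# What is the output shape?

Input shape: (29, 2, 19, 232)
Output shape: (29, 334, 5, 58)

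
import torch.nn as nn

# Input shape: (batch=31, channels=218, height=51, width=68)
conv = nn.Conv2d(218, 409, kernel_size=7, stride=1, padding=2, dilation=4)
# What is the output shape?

Input shape: (31, 218, 51, 68)
Output shape: (31, 409, 31, 48)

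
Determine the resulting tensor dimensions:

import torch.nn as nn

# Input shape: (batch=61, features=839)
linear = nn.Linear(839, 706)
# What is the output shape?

Input shape: (61, 839)
Output shape: (61, 706)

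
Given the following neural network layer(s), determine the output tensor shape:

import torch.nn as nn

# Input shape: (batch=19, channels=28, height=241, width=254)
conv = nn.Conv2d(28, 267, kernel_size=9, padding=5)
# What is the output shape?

Input shape: (19, 28, 241, 254)
Output shape: (19, 267, 243, 256)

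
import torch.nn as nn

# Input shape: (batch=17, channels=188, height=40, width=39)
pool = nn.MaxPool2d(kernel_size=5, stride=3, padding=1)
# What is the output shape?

Input shape: (17, 188, 40, 39)
Output shape: (17, 188, 13, 13)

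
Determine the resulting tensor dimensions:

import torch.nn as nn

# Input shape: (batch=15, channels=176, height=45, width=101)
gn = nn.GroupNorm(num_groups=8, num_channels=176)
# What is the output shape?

Input shape: (15, 176, 45, 101)
Output shape: (15, 176, 45, 101)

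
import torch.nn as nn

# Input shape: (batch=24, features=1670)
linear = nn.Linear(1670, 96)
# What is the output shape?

Input shape: (24, 1670)
Output shape: (24, 96)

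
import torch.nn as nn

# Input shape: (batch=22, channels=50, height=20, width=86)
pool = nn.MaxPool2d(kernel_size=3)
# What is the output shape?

Input shape: (22, 50, 20, 86)
Output shape: (22, 50, 6, 28)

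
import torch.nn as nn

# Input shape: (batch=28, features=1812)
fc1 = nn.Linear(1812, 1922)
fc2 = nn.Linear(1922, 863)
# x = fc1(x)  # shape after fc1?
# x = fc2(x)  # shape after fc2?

Input shape: (28, 1812)
  -> after fc1: (28, 1922)
Output shape: (28, 863)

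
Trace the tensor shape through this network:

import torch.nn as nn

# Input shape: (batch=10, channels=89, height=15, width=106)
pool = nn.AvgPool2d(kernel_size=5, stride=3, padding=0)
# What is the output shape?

Input shape: (10, 89, 15, 106)
Output shape: (10, 89, 4, 34)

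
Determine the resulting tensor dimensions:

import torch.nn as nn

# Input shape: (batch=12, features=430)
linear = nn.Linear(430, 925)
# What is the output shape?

Input shape: (12, 430)
Output shape: (12, 925)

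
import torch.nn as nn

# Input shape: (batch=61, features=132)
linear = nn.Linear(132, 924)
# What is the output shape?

Input shape: (61, 132)
Output shape: (61, 924)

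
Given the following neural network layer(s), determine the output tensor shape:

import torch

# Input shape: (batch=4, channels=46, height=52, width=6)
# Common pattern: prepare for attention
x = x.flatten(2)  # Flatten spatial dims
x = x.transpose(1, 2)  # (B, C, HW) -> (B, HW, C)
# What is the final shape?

Input shape: (4, 46, 52, 6)
  -> after flatten(2): (4, 46, 312)
Output shape: (4, 312, 46)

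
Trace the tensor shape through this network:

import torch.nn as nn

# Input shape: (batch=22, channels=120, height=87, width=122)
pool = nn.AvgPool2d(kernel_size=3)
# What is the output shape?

Input shape: (22, 120, 87, 122)
Output shape: (22, 120, 29, 40)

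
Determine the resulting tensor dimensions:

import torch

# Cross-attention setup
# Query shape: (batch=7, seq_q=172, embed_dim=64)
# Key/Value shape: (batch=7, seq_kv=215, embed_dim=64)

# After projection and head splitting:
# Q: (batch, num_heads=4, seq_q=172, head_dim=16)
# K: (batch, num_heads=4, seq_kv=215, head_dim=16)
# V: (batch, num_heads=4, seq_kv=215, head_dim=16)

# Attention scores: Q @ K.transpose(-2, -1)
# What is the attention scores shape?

Input shape: (7, 172, 64)
Output shape: (7, 4, 172, 215)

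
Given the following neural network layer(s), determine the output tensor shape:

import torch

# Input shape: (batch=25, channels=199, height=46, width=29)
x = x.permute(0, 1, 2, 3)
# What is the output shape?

Input shape: (25, 199, 46, 29)
Output shape: (25, 199, 46, 29)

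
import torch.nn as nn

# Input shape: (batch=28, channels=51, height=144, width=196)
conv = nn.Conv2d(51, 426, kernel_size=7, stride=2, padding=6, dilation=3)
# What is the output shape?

Input shape: (28, 51, 144, 196)
Output shape: (28, 426, 69, 95)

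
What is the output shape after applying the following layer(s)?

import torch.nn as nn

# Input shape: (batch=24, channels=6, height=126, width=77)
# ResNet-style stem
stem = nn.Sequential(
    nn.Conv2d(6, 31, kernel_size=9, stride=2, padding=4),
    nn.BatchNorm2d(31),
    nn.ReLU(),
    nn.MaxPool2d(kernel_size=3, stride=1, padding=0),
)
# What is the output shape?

Input shape: (24, 6, 126, 77)
  -> after Conv2d 9x9 stride=2: (24, 31, 63, 39)
Output shape: (24, 31, 61, 37)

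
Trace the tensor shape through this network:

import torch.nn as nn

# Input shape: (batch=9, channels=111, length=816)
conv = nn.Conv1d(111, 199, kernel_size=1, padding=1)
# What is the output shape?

Input shape: (9, 111, 816)
Output shape: (9, 199, 818)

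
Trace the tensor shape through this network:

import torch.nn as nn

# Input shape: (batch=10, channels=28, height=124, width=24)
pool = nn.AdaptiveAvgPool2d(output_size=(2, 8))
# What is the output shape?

Input shape: (10, 28, 124, 24)
Output shape: (10, 28, 2, 8)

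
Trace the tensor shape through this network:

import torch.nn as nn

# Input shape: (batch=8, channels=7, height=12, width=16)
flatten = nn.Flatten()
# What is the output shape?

Input shape: (8, 7, 12, 16)
Output shape: (8, 1344)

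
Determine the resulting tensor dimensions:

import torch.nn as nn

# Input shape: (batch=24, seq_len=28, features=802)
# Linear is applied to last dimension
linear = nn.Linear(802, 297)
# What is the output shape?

Input shape: (24, 28, 802)
Output shape: (24, 28, 297)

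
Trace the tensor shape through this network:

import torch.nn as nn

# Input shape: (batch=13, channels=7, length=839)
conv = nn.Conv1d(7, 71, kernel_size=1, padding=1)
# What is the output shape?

Input shape: (13, 7, 839)
Output shape: (13, 71, 841)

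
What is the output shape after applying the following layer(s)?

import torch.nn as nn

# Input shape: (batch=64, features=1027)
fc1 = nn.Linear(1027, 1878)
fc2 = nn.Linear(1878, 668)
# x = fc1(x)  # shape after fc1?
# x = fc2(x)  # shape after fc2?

Input shape: (64, 1027)
  -> after fc1: (64, 1878)
Output shape: (64, 668)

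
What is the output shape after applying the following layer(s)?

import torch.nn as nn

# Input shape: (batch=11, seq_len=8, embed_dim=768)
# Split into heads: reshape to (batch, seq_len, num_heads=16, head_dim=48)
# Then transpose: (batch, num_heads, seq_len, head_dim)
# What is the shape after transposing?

Input shape: (11, 8, 768)
  -> after reshape: (11, 8, 16, 48)
Output shape: (11, 16, 8, 48)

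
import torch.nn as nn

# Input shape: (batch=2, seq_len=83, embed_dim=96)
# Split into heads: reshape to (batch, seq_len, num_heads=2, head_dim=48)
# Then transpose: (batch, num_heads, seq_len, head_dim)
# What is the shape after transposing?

Input shape: (2, 83, 96)
  -> after reshape: (2, 83, 2, 48)
Output shape: (2, 2, 83, 48)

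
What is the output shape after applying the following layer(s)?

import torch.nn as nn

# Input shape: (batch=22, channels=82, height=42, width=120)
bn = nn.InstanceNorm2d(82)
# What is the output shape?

Input shape: (22, 82, 42, 120)
Output shape: (22, 82, 42, 120)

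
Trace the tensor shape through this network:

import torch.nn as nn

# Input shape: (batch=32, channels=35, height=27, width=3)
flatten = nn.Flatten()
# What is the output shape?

Input shape: (32, 35, 27, 3)
Output shape: (32, 2835)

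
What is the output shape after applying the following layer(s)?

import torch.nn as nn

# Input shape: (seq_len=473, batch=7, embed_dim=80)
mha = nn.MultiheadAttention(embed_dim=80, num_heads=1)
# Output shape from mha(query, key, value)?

Input shape: (473, 7, 80)
Output shape: (473, 7, 80)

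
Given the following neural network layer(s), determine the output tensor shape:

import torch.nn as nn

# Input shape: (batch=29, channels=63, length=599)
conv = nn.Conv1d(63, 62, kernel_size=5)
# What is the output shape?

Input shape: (29, 63, 599)
Output shape: (29, 62, 595)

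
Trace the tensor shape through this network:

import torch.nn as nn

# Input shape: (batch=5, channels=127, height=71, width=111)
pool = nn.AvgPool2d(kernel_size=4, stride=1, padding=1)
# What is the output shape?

Input shape: (5, 127, 71, 111)
Output shape: (5, 127, 70, 110)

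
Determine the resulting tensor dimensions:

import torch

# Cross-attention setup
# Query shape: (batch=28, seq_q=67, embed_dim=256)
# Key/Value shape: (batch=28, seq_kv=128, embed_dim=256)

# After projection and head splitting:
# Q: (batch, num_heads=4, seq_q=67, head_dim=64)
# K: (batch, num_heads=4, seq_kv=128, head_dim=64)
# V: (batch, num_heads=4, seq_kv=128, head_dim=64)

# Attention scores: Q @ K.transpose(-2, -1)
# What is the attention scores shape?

Input shape: (28, 67, 256)
Output shape: (28, 4, 67, 128)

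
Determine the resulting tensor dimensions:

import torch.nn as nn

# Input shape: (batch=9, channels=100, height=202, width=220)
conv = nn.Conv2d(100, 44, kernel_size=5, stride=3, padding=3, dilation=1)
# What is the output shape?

Input shape: (9, 100, 202, 220)
Output shape: (9, 44, 68, 74)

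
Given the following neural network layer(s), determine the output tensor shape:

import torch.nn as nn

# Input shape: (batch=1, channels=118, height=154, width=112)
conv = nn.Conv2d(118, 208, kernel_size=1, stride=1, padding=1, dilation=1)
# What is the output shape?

Input shape: (1, 118, 154, 112)
Output shape: (1, 208, 156, 114)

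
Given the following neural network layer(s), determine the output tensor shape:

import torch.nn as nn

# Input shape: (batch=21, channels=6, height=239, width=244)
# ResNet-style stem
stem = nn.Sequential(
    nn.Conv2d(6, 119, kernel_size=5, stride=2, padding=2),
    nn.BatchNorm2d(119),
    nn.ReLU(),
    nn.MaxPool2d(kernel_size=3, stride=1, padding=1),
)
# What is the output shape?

Input shape: (21, 6, 239, 244)
  -> after Conv2d 5x5 stride=2: (21, 119, 120, 122)
Output shape: (21, 119, 120, 122)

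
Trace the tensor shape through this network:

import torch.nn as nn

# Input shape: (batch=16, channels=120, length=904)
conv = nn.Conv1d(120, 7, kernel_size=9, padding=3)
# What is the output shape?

Input shape: (16, 120, 904)
Output shape: (16, 7, 902)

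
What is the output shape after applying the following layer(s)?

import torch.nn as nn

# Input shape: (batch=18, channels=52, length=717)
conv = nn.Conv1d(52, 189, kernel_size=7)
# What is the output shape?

Input shape: (18, 52, 717)
Output shape: (18, 189, 711)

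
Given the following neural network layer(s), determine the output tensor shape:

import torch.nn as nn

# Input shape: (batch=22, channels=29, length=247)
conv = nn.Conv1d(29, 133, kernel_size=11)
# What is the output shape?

Input shape: (22, 29, 247)
Output shape: (22, 133, 237)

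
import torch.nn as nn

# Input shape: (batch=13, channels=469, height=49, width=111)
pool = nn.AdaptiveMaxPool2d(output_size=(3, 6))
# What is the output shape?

Input shape: (13, 469, 49, 111)
Output shape: (13, 469, 3, 6)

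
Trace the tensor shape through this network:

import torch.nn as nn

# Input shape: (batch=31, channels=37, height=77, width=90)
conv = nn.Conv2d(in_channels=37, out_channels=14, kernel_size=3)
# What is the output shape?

Input shape: (31, 37, 77, 90)
Output shape: (31, 14, 75, 88)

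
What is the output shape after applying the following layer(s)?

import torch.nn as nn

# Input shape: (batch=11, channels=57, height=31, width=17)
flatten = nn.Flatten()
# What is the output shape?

Input shape: (11, 57, 31, 17)
Output shape: (11, 30039)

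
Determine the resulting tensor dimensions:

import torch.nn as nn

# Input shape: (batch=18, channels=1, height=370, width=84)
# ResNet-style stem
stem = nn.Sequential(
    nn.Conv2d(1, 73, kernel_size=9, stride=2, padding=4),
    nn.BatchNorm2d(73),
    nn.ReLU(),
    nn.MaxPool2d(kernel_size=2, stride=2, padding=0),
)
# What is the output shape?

Input shape: (18, 1, 370, 84)
  -> after Conv2d 9x9 stride=2: (18, 73, 185, 42)
Output shape: (18, 73, 92, 21)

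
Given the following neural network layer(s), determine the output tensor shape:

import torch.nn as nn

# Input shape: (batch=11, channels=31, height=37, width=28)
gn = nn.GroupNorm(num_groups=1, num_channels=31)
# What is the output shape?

Input shape: (11, 31, 37, 28)
Output shape: (11, 31, 37, 28)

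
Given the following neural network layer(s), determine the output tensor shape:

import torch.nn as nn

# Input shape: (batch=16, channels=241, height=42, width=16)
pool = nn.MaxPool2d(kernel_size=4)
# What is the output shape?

Input shape: (16, 241, 42, 16)
Output shape: (16, 241, 10, 4)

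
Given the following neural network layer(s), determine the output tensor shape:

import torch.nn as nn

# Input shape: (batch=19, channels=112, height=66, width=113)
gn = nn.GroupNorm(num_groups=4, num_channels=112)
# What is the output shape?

Input shape: (19, 112, 66, 113)
Output shape: (19, 112, 66, 113)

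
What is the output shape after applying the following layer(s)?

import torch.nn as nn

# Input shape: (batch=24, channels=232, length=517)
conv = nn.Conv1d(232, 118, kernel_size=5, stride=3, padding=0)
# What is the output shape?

Input shape: (24, 232, 517)
Output shape: (24, 118, 171)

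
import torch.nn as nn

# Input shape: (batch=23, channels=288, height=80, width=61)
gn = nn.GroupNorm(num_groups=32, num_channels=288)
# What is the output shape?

Input shape: (23, 288, 80, 61)
Output shape: (23, 288, 80, 61)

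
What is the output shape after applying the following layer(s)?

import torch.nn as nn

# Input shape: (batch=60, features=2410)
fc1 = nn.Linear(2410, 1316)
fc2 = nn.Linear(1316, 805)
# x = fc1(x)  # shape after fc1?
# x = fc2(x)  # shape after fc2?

Input shape: (60, 2410)
  -> after fc1: (60, 1316)
Output shape: (60, 805)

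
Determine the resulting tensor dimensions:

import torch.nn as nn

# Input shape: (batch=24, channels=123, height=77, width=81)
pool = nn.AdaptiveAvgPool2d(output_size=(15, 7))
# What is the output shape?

Input shape: (24, 123, 77, 81)
Output shape: (24, 123, 15, 7)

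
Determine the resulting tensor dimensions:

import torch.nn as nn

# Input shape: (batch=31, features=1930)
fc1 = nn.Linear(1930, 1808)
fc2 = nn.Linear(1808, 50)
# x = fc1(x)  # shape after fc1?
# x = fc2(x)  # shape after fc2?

Input shape: (31, 1930)
  -> after fc1: (31, 1808)
Output shape: (31, 50)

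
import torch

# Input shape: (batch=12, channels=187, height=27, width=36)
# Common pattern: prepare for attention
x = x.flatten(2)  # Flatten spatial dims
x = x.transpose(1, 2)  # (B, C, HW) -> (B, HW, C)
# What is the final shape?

Input shape: (12, 187, 27, 36)
  -> after flatten(2): (12, 187, 972)
Output shape: (12, 972, 187)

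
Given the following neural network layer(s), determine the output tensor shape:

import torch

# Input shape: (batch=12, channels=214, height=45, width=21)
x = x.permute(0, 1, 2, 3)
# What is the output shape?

Input shape: (12, 214, 45, 21)
Output shape: (12, 214, 45, 21)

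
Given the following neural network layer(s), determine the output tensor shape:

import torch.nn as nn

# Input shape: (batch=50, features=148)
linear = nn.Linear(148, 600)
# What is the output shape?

Input shape: (50, 148)
Output shape: (50, 600)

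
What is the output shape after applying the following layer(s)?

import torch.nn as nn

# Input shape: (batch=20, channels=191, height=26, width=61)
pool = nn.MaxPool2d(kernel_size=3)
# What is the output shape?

Input shape: (20, 191, 26, 61)
Output shape: (20, 191, 8, 20)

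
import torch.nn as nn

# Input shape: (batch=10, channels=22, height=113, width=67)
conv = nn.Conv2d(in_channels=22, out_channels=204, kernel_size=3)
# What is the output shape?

Input shape: (10, 22, 113, 67)
Output shape: (10, 204, 111, 65)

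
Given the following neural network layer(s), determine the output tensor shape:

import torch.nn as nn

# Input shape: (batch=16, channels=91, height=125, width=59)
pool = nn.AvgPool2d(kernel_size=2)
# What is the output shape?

Input shape: (16, 91, 125, 59)
Output shape: (16, 91, 62, 29)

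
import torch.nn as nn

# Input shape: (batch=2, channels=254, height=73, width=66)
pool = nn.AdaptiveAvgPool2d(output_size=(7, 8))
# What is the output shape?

Input shape: (2, 254, 73, 66)
Output shape: (2, 254, 7, 8)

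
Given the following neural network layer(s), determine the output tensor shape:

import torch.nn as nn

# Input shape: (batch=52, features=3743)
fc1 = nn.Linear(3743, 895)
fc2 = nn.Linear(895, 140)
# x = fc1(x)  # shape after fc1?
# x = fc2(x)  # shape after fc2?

Input shape: (52, 3743)
  -> after fc1: (52, 895)
Output shape: (52, 140)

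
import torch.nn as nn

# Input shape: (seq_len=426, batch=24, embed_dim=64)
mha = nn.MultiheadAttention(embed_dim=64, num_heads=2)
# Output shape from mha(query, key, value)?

Input shape: (426, 24, 64)
Output shape: (426, 24, 64)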